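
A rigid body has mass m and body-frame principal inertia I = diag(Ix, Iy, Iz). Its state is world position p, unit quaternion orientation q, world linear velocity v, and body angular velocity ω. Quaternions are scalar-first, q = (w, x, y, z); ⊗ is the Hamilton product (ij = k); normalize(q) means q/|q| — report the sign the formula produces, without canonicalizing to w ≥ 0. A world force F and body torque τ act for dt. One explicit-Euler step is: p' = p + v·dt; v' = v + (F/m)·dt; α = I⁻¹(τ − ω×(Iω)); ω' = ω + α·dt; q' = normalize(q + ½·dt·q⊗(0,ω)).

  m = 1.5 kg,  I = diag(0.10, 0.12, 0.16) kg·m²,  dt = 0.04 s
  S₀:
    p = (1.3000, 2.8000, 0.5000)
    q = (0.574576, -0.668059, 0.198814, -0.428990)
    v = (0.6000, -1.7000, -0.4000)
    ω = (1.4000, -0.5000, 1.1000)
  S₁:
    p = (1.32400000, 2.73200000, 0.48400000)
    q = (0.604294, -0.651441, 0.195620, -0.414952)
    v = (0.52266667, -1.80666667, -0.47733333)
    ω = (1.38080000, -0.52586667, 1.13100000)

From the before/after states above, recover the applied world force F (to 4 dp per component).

F = (-2.9000, -4.0000, -2.9000)

Δv = v₁−v₀ = (-0.07733333, -0.10666667, -0.07733333)
F = m·Δv/dt = (-2.9000, -4.0000, -2.9000)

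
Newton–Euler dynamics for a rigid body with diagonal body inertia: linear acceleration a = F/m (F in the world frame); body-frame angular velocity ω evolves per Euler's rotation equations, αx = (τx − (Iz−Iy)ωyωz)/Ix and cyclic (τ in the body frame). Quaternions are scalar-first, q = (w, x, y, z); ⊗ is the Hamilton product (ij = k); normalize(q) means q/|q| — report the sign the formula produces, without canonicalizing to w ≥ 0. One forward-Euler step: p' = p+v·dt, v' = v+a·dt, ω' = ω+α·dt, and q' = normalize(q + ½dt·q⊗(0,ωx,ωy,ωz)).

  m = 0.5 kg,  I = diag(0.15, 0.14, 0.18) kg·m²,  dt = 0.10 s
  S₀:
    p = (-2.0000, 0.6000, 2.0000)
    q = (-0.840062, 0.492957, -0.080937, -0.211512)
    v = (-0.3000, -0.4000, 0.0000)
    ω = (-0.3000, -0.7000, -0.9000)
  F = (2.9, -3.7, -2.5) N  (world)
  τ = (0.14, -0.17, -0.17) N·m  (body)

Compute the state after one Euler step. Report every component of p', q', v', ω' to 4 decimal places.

precession coupling ω×(Iω) = (0.0252, -0.0081, -0.0021)
(τ − ω×Iω)/I = (0.7653, -1.1564, -0.9328)
new body rate ω' = (-0.2235, -0.8156, -0.9933)
q⊗(0,ω) = (-0.0991296, 0.1768035, 1.0951583, 0.3867048)
q + ½dt·q⊗(0,ω), renormalized = (-0.8436, 0.5009, -0.0261, -0.1918)
linear accel F/m = (5.8000, -7.4000, -5.0000)
new position p' = (-2.0300, 0.5600, 2.0000)
v + (F/m)dt = (0.2800, -1.1400, -0.5000)

p' = (-2.0300, 0.5600, 2.0000)
q' = (-0.8436, 0.5009, -0.0261, -0.1918)
v' = (0.2800, -1.1400, -0.5000)
ω' = (-0.2235, -0.8156, -0.9933)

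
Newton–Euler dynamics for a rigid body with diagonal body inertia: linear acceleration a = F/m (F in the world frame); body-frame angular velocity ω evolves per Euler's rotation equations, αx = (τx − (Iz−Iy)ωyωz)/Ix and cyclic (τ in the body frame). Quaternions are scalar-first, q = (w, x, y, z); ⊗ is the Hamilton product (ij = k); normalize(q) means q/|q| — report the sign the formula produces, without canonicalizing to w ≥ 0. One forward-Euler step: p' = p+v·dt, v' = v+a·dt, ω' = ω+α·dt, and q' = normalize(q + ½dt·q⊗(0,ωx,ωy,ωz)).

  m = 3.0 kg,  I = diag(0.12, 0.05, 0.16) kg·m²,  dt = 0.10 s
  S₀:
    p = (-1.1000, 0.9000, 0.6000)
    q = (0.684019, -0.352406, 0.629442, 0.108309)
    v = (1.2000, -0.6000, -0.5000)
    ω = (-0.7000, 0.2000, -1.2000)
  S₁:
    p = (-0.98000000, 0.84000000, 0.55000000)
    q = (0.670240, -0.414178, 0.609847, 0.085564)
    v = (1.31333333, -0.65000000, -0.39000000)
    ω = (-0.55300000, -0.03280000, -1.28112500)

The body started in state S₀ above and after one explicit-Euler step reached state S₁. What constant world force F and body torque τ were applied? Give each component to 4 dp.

F = (3.4000, -1.5000, 3.3000)
τ = (0.1500, -0.1500, -0.1200)

ω₁ − ω₀ = (0.14700000, -0.23280000, -0.08112500)
precession coupling = (-0.0264, -0.0336, 0.0098)
applied torque τ = (0.1500, -0.1500, -0.1200)
Δv = v₁−v₀ = (0.11333333, -0.05000000, 0.11000000)
m·(v₁−v₀)/dt = (3.4000, -1.5000, 3.3000)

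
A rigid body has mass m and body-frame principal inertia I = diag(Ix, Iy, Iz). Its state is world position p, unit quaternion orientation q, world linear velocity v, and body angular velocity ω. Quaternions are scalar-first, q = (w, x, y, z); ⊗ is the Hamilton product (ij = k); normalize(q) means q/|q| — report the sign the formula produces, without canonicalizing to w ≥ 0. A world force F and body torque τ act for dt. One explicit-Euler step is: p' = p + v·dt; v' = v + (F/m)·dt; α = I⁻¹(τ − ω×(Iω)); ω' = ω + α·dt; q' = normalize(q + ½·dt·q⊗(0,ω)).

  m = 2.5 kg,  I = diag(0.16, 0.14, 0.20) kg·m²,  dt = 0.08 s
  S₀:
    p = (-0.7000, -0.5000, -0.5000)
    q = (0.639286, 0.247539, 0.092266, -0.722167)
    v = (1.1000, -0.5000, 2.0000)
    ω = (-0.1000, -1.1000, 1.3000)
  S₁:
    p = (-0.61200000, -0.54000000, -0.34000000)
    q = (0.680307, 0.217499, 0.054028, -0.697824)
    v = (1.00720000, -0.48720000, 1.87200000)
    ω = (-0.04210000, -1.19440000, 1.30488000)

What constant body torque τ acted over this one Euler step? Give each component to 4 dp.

τ = (0.0300, -0.1600, 0.0100)

rate change Δω = (0.05790000, -0.09440000, 0.00488000)
I·α + gyro = (0.0300, -0.1600, 0.0100)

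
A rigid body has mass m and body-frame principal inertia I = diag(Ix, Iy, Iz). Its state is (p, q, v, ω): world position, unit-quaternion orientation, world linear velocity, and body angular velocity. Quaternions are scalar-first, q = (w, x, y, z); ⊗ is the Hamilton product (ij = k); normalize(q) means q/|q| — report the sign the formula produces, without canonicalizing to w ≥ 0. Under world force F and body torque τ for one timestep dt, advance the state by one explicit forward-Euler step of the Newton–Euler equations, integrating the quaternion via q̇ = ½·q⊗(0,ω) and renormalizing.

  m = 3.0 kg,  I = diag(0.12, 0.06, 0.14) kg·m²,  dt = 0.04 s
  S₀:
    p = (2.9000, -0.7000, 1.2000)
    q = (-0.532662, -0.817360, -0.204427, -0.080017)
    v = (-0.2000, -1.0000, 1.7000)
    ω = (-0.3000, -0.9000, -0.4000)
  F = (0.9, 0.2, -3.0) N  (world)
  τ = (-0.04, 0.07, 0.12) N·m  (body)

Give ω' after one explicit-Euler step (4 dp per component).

ω' = (-0.3229, -0.8517, -0.3611)

gyro term ω×Iω = (0.0288, -0.0024, -0.0162)
angular accel α = (-0.5733, 1.2067, 0.9729)
ω + α·dt = (-0.3229, -0.8517, -0.3611)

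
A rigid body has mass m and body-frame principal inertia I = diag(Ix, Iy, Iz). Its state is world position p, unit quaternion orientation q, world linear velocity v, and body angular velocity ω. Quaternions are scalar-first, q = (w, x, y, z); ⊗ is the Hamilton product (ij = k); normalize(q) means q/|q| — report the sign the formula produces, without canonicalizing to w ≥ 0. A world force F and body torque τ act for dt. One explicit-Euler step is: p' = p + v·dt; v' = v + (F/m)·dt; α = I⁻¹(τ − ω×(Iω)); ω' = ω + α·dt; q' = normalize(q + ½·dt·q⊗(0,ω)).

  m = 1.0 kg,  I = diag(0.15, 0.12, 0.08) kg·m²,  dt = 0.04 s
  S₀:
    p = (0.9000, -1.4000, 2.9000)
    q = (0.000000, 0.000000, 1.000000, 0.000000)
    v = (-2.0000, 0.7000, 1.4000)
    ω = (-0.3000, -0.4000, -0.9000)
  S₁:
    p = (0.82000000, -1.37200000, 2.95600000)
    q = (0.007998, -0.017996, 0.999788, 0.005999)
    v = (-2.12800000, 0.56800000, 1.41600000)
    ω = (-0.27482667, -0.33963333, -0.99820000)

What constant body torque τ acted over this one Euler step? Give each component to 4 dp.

Δω = ω₁−ω₀ = (0.02517333, 0.06036667, -0.09820000)
I·α + gyro = (0.0800, 0.2000, -0.2000)

τ = (0.0800, 0.2000, -0.2000)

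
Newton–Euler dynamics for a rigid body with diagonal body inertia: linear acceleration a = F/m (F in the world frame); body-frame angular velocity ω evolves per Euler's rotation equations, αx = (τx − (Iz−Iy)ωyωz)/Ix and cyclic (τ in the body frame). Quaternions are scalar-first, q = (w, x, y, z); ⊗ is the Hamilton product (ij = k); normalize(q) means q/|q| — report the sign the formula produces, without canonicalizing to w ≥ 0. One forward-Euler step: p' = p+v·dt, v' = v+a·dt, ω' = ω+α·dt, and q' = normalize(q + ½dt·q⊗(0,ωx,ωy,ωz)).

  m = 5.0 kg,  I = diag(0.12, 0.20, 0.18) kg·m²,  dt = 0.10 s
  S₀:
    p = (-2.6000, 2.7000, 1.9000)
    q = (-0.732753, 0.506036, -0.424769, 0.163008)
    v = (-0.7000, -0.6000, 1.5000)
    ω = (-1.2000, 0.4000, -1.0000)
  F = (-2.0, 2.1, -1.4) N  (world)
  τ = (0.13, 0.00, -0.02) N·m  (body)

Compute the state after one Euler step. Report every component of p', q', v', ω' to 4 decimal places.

p' = (-2.6700, 2.6400, 2.0500)
q' = (-0.6835, 0.5661, -0.4225, 0.1837)
v' = (-0.7400, -0.5580, 1.4720)
ω' = (-1.0983, 0.4360, -0.9898)

ω×(Iω) gyroscopic = (0.0080, -0.0720, -0.0384)
angular accel α = (1.0167, 0.3600, 0.1022)
ω' = ω + α·dt = (-1.0983, 0.4360, -0.9898)
Hamilton product q⊗(0,ω) = (0.9401588, 1.2388694, 0.0173252, 0.4254446)
updated quaternion q' = (-0.6835, 0.5661, -0.4225, 0.1837)
p' = p + v·dt = (-2.6700, 2.6400, 2.0500)
new velocity v' = (-0.7400, -0.5580, 1.4720)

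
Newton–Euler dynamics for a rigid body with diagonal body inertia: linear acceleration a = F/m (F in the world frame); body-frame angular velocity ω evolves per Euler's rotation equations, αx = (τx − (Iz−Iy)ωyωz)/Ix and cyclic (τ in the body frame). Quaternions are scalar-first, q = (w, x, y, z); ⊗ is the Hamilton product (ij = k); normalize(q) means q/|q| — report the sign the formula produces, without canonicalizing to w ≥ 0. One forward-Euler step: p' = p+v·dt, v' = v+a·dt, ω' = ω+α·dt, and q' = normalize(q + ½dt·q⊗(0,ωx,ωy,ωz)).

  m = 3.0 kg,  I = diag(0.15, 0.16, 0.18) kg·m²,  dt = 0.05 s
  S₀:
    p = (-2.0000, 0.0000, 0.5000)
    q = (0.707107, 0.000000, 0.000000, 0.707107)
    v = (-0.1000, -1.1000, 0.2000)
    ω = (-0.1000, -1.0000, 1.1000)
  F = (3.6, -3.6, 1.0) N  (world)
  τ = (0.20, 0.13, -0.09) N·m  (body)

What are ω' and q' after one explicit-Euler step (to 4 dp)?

gyro term ω×Iω = (-0.0220, 0.0033, 0.0010)
angular accel α = (1.4800, 0.7919, -0.5056)
new body rate ω' = (-0.0260, -0.9604, 1.0747)
Hamilton product q⊗(0,ω) = (-0.7778177, 0.6363963, -0.7778177, 0.7778177)
q' = normalize(q + ½dt·q⊗(0,ω)) = (0.6872, 0.0159, -0.0194, 0.7260)

ω' = (-0.0260, -0.9604, 1.0747)
q' = (0.6872, 0.0159, -0.0194, 0.7260)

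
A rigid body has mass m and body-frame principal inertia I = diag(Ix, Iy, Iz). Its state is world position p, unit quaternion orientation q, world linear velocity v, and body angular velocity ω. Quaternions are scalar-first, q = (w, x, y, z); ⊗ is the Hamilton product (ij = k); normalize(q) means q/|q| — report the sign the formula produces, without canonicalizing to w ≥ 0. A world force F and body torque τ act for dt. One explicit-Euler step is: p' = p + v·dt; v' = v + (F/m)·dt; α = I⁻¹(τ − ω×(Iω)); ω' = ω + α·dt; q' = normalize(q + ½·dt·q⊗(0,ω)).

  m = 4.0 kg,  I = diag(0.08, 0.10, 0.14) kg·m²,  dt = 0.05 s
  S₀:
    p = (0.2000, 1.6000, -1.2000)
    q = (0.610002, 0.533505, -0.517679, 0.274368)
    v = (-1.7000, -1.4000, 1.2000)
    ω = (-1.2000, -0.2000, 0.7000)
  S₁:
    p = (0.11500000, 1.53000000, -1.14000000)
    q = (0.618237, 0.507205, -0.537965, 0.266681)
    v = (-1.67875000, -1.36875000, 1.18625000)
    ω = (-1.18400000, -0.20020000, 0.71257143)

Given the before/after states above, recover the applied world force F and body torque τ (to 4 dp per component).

Δω = ω₁−ω₀ = (0.01600000, -0.00020000, 0.01257143)
I·α + gyro = (0.0200, 0.0500, 0.0400)
v₁ − v₀ = (0.02125000, 0.03125000, -0.01375000)
F = m·Δv/dt = (1.7000, 2.5000, -1.1000)

F = (1.7000, 2.5000, -1.1000)
τ = (0.0200, 0.0500, 0.0400)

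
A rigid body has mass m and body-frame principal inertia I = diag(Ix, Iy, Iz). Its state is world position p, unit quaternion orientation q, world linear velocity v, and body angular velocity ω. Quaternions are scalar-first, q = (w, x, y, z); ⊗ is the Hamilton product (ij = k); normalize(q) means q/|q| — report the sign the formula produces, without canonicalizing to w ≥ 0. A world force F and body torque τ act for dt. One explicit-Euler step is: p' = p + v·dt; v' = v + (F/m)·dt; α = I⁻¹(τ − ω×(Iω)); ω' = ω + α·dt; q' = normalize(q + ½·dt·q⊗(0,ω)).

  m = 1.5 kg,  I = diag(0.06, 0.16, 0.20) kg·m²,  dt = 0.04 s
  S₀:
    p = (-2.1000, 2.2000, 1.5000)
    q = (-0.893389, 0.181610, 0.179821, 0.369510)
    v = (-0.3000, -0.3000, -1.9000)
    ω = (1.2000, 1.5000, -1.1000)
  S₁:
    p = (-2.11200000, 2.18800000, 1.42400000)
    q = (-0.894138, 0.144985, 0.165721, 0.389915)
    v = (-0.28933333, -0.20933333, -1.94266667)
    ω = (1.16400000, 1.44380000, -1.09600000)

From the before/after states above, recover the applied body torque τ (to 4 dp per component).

Δω = ω₁−ω₀ = (-0.03600000, -0.05620000, 0.00400000)
precession coupling = (-0.0660, 0.1848, 0.1800)
applied torque τ = (-0.1200, -0.0400, 0.2000)

τ = (-0.1200, -0.0400, 0.2000)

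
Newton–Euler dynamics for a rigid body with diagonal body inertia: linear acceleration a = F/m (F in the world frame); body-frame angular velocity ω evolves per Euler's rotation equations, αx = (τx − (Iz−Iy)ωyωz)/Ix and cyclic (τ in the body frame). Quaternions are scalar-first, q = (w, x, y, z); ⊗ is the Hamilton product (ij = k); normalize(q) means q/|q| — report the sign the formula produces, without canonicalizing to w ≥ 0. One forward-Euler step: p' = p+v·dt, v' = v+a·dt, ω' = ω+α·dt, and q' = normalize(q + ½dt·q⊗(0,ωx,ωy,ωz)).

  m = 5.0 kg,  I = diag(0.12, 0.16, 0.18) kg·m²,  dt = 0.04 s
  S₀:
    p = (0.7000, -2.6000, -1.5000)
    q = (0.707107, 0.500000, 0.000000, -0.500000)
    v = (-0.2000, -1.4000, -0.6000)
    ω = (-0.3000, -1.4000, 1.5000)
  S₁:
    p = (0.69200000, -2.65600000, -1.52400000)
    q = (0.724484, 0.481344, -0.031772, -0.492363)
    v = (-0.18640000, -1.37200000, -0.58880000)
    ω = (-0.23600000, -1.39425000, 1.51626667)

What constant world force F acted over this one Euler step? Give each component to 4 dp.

F = (1.7000, 3.5000, 1.4000)

velocity change Δv = (0.01360000, 0.02800000, 0.01120000)
m·(v₁−v₀)/dt = (1.7000, 3.5000, 1.4000)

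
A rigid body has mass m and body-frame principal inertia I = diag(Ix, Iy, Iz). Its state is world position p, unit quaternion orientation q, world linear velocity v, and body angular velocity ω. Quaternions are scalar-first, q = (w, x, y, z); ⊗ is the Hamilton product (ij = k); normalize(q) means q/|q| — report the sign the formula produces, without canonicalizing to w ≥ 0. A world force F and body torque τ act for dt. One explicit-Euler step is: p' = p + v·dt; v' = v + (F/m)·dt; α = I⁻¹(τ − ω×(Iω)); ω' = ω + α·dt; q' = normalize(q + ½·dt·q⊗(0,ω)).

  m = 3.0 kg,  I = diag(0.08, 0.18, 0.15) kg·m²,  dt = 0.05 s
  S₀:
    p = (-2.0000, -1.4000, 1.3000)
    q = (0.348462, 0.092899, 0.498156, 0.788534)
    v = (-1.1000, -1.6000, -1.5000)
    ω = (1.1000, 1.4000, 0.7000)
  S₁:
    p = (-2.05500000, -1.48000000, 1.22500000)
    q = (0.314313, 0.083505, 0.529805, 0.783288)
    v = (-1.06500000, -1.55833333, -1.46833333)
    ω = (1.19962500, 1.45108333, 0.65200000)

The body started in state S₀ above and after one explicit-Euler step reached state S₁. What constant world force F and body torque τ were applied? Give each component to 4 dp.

F = (2.1000, 2.5000, 1.9000)
τ = (0.1300, 0.1300, 0.0100)

v₁ − v₀ = (0.03500000, 0.04166667, 0.03166667)
F = m·Δv/dt = (2.1000, 2.5000, 1.9000)
Δω = ω₁−ω₀ = (0.09962500, 0.05108333, -0.04800000)
precession coupling = (-0.0294, -0.0539, 0.1540)
τ = I·(Δω/dt) + ω₀×(Iω₀) = (0.1300, 0.1300, 0.0100)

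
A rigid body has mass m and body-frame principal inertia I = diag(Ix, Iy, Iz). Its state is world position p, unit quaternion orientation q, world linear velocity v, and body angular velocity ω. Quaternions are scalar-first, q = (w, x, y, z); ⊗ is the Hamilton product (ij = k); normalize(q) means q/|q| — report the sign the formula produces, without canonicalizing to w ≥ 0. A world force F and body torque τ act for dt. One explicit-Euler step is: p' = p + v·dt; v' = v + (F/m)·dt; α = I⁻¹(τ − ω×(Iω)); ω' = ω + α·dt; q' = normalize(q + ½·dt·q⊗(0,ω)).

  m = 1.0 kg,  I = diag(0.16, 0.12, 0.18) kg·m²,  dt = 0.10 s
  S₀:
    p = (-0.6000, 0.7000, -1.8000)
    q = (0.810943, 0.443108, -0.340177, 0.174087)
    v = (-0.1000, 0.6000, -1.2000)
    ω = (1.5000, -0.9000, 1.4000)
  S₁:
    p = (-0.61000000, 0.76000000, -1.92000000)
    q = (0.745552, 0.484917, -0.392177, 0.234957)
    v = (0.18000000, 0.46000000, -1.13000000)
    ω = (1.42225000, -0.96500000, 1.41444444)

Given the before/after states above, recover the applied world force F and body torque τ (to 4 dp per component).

velocity change Δv = (0.28000000, -0.14000000, 0.07000000)
F = m·Δv/dt = (2.8000, -1.4000, 0.7000)
ω₁ − ω₀ = (-0.07775000, -0.06500000, 0.01444444)
gyro term ω₀×Iω₀ = (-0.0756, -0.0420, 0.0540)
I·α + gyro = (-0.2000, -0.1200, 0.0800)

F = (2.8000, -1.4000, 0.7000)
τ = (-0.2000, -0.1200, 0.0800)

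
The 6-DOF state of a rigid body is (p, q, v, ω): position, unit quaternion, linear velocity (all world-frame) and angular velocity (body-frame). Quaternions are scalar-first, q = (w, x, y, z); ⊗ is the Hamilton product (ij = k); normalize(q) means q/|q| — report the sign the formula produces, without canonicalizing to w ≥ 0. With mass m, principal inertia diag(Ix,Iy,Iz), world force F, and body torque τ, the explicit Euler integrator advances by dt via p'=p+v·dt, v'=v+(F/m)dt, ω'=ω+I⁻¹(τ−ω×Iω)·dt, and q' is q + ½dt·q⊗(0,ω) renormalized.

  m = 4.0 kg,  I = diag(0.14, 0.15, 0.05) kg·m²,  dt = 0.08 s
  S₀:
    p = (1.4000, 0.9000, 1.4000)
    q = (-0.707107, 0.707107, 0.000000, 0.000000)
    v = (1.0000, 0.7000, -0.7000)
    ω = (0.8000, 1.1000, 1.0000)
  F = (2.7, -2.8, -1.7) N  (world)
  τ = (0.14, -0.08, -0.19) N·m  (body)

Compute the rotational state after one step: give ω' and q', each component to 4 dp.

gyro term ω×Iω = (-0.1100, 0.0720, 0.0088)
angular accel α = (1.7857, -1.0133, -3.9760)
new body rate ω' = (0.9429, 1.0189, 0.6819)
2q̇ = q⊗(0,ω) = (-0.5656856, -0.5656856, -1.4849247, 0.0707107)
q' = normalize(q + ½dt·q⊗(0,ω)) = (-0.7281, 0.6829, -0.0593, 0.0028)

ω' = (0.9429, 1.0189, 0.6819)
q' = (-0.7281, 0.6829, -0.0593, 0.0028)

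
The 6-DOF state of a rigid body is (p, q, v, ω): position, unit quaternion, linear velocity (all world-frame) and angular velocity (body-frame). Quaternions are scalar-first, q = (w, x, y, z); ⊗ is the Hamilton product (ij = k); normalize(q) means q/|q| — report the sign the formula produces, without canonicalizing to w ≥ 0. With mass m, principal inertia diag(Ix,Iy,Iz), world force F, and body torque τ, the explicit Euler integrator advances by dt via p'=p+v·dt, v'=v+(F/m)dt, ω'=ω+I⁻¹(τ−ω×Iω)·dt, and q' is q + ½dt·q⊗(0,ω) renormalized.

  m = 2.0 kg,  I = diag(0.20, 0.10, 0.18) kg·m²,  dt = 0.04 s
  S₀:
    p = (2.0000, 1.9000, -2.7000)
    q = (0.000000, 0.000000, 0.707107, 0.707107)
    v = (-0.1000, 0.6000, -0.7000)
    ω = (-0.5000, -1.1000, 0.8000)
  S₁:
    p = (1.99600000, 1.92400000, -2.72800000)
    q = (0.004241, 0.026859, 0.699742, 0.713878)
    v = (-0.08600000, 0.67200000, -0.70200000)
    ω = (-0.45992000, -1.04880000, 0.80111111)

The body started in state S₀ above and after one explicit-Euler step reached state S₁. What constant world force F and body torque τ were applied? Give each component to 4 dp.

Δω = ω₁−ω₀ = (0.04008000, 0.05120000, 0.00111111)
ω₀×(Iω₀) = (-0.0704, -0.0080, -0.0550)
τ = I·(Δω/dt) + ω₀×(Iω₀) = (0.1300, 0.1200, -0.0500)
velocity change Δv = (0.01400000, 0.07200000, -0.00200000)
m·(v₁−v₀)/dt = (0.7000, 3.6000, -0.1000)

F = (0.7000, 3.6000, -0.1000)
τ = (0.1300, 0.1200, -0.0500)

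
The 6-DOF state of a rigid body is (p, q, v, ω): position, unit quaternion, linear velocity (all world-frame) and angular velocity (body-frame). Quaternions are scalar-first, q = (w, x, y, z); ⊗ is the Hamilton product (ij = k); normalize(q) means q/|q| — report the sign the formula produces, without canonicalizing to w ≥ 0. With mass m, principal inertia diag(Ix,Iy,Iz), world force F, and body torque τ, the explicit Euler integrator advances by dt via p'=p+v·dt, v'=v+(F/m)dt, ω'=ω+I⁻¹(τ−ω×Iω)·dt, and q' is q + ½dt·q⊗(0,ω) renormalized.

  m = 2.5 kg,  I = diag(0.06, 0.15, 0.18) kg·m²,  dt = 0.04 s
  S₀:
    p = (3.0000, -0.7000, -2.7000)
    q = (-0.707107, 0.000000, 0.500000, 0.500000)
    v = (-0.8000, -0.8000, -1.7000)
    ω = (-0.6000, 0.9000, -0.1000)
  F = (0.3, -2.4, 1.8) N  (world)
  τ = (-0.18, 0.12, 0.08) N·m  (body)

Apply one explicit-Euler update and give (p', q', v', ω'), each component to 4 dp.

p' = (2.9680, -0.7320, -2.7680)
q' = (-0.7149, -0.0015, 0.4812, 0.5073)
v' = (-0.7952, -0.8384, -1.6712)
ω' = (-0.7182, 0.9339, -0.0714)

(τ − ω×Iω)/I = (-2.9550, 0.8480, 0.7144)
ω' = ω + α·dt = (-0.7182, 0.9339, -0.0714)
Hamilton product q⊗(0,ω) = (-0.4000000, -0.0757358, -0.9363963, 0.3707107)
q + ½dt·q⊗(0,ω), renormalized = (-0.7149, -0.0015, 0.4812, 0.5073)
a = F/m = (0.1200, -0.9600, 0.7200)
p' = p + v·dt = (2.9680, -0.7320, -2.7680)
v + (F/m)dt = (-0.7952, -0.8384, -1.6712)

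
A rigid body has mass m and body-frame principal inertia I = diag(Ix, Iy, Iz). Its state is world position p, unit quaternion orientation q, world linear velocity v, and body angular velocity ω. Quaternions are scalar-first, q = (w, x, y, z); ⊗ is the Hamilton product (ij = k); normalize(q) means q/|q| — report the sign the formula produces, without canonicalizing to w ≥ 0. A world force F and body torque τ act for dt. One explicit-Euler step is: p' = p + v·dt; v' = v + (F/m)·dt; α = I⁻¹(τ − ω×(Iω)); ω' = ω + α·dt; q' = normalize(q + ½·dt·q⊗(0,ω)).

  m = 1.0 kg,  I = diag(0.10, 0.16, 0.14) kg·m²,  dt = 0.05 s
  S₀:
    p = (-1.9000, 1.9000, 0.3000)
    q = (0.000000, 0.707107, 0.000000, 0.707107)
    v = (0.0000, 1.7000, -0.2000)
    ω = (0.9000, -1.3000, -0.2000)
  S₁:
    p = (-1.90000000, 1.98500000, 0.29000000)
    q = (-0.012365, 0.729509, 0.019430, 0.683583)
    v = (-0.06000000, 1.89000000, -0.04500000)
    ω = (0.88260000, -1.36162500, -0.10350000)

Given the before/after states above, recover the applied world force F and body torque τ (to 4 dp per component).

Δv = v₁−v₀ = (-0.06000000, 0.19000000, 0.15500000)
applied force F = (-1.2000, 3.8000, 3.1000)
ω₁ − ω₀ = (-0.01740000, -0.06162500, 0.09650000)
precession coupling = (-0.0052, 0.0072, -0.0702)
τ = I·(Δω/dt) + ω₀×(Iω₀) = (-0.0400, -0.1900, 0.2000)

F = (-1.2000, 3.8000, 3.1000)
τ = (-0.0400, -0.1900, 0.2000)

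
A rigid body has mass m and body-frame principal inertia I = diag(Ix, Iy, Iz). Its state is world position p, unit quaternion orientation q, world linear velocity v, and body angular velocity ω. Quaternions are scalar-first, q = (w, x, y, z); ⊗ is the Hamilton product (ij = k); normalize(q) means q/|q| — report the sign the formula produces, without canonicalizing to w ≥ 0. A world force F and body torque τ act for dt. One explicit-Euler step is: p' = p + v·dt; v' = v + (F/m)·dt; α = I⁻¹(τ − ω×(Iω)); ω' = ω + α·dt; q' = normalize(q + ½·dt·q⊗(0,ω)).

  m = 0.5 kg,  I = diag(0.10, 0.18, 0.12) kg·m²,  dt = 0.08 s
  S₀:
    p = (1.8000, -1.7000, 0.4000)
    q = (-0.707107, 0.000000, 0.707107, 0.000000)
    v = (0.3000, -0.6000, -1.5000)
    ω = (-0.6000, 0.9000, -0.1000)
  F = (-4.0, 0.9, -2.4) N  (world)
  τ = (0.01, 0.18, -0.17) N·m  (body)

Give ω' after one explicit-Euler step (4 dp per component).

ω×(Iω) gyroscopic = (0.0054, -0.0012, -0.0432)
(τ − ω×Iω)/I = (0.0460, 1.0067, -1.0567)
ω + α·dt = (-0.5963, 0.9805, -0.1845)

ω' = (-0.5963, 0.9805, -0.1845)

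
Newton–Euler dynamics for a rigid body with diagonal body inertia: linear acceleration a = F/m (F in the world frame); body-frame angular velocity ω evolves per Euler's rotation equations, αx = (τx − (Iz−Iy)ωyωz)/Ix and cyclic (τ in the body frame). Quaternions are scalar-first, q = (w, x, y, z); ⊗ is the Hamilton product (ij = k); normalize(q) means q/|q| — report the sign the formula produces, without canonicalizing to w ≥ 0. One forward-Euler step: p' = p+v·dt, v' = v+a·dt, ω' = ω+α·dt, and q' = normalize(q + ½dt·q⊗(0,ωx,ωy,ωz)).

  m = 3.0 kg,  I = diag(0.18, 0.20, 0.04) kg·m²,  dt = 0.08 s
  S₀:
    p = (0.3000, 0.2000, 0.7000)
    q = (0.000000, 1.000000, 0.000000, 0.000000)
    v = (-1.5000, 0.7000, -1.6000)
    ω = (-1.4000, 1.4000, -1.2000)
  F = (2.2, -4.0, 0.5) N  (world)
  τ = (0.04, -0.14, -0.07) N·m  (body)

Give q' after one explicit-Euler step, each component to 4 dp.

2q̇ = q⊗(0,ω) = (1.4000000, 0.0000000, 1.2000000, 1.4000000)
q' = normalize(q + ½dt·q⊗(0,ω)) = (0.0558, 0.9957, 0.0478, 0.0558)

q' = (0.0558, 0.9957, 0.0478, 0.0558)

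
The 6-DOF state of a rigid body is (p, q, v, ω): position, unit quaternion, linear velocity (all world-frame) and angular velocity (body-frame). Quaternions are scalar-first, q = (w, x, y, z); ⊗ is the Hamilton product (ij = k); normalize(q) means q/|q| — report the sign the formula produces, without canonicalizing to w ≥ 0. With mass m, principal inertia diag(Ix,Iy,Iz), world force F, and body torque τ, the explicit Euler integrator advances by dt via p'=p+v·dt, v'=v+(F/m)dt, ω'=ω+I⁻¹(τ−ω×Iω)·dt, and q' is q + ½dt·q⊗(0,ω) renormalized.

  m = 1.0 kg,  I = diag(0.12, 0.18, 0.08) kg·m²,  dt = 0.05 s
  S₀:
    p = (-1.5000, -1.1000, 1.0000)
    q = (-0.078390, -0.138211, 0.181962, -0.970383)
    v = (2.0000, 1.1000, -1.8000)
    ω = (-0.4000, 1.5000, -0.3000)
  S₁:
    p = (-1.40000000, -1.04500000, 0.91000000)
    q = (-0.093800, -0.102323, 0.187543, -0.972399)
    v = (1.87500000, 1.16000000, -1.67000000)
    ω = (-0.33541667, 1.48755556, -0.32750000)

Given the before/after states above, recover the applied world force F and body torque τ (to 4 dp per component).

v₁ − v₀ = (-0.12500000, 0.06000000, 0.13000000)
m·(v₁−v₀)/dt = (-2.5000, 1.2000, 2.6000)
ω₁ − ω₀ = (0.06458333, -0.01244444, -0.02750000)
gyro term ω₀×Iω₀ = (0.0450, 0.0048, -0.0360)
τ = I·(Δω/dt) + ω₀×(Iω₀) = (0.2000, -0.0400, -0.0800)

F = (-2.5000, 1.2000, 2.6000)
τ = (0.2000, -0.0400, -0.0800)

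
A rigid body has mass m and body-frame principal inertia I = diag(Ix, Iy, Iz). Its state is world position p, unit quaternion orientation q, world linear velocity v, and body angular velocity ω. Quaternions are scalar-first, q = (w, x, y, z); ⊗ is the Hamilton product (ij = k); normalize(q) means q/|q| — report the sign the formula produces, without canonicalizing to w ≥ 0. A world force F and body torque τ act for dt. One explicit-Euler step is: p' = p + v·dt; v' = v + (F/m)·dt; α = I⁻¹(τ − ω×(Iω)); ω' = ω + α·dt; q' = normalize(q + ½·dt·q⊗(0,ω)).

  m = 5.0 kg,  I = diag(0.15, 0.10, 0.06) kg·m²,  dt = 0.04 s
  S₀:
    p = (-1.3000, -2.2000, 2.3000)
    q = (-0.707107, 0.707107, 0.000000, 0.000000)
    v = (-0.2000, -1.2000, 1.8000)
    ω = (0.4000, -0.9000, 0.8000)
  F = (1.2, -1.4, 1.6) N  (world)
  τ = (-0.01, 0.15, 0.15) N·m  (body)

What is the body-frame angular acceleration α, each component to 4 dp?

precession coupling ω×(Iω) = (0.0288, 0.0288, 0.0180)
α = I⁻¹(τ − ω×Iω) = (-0.2587, 1.2120, 2.2000)

α = (-0.2587, 1.2120, 2.2000)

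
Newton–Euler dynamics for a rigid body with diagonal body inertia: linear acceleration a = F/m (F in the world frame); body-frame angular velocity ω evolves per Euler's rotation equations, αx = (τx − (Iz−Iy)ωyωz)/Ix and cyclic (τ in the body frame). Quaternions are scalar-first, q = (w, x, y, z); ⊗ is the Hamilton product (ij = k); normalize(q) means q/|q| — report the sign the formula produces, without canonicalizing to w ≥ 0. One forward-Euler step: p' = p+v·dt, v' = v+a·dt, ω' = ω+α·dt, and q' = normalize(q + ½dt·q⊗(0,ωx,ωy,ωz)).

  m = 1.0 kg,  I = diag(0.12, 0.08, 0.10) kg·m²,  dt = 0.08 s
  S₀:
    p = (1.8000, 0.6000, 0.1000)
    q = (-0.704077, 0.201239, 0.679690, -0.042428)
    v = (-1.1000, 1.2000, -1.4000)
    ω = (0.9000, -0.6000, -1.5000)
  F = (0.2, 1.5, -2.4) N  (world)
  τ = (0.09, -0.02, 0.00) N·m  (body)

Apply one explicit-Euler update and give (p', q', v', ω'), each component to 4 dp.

a = (0.2000, 1.5000, -2.4000)
p' = p + v·dt = (1.7120, 0.6960, -0.0120)
new velocity v' = (-1.0840, 1.3200, -1.5920)
(τ − ω×Iω)/I = (0.6000, 0.0875, -0.2160)
ω' = ω + α·dt = (0.9480, -0.5930, -1.5173)
q⊗(0,ω) = (0.1630569, -1.6786611, 0.6861195, 0.3236511)
q + ½dt·q⊗(0,ω), renormalized = (-0.6957, 0.1337, 0.7052, -0.0294)

p' = (1.7120, 0.6960, -0.0120)
q' = (-0.6957, 0.1337, 0.7052, -0.0294)
v' = (-1.0840, 1.3200, -1.5920)
ω' = (0.9480, -0.5930, -1.5173)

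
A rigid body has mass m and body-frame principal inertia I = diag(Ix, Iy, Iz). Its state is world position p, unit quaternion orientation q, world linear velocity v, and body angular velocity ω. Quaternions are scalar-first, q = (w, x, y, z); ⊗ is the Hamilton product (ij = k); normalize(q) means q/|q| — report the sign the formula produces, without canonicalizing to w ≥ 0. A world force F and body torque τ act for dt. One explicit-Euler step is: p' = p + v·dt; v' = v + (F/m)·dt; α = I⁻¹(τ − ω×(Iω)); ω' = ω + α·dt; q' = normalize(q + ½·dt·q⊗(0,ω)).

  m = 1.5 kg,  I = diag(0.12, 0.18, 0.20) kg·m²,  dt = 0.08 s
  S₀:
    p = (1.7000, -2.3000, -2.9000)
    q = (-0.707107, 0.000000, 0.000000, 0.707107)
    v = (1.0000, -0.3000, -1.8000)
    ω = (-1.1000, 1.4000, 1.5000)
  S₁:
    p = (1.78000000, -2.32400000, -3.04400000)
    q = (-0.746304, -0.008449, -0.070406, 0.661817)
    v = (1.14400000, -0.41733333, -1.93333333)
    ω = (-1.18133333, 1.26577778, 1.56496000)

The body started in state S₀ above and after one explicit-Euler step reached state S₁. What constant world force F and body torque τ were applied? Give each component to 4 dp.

F = (2.7000, -2.2000, -2.5000)
τ = (-0.0800, -0.1700, 0.0700)

Δω = ω₁−ω₀ = (-0.08133333, -0.13422222, 0.06496000)
gyro term ω₀×Iω₀ = (0.0420, 0.1320, -0.0924)
τ = I·(Δω/dt) + ω₀×(Iω₀) = (-0.0800, -0.1700, 0.0700)
velocity change Δv = (0.14400000, -0.11733333, -0.13333333)
applied force F = (2.7000, -2.2000, -2.5000)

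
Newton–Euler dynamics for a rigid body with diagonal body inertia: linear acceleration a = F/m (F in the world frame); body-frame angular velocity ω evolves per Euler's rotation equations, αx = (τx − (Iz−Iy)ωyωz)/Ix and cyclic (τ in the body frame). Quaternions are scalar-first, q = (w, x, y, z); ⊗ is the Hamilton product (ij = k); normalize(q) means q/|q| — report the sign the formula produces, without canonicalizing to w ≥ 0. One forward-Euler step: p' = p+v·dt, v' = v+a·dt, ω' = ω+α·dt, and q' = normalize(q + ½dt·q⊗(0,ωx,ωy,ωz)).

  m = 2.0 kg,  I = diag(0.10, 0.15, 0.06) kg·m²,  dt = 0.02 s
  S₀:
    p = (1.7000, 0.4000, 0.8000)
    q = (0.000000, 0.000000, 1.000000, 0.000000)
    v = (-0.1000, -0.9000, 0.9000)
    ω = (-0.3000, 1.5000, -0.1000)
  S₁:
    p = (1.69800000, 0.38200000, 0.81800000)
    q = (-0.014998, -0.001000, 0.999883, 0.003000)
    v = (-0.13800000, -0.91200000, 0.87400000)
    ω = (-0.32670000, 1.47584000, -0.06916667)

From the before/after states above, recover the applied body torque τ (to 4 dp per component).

ω₁ − ω₀ = (-0.02670000, -0.02416000, 0.03083333)
precession coupling = (0.0135, 0.0012, -0.0225)
τ = I·(Δω/dt) + ω₀×(Iω₀) = (-0.1200, -0.1800, 0.0700)

τ = (-0.1200, -0.1800, 0.0700)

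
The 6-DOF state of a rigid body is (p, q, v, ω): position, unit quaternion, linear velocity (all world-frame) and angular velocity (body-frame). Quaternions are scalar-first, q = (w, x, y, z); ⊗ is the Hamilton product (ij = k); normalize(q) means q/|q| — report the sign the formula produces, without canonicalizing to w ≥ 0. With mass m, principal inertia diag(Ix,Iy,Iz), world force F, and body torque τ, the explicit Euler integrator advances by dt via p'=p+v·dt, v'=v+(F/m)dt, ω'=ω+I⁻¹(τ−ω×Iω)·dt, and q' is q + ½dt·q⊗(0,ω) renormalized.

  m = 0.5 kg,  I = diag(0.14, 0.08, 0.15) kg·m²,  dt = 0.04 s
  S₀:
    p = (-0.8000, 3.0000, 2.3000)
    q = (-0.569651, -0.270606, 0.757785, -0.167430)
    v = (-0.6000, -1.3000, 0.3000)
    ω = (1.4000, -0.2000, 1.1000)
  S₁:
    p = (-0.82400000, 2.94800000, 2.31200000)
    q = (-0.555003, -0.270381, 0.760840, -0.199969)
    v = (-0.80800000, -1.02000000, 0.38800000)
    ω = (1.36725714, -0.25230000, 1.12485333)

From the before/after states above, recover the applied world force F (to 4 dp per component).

velocity change Δv = (-0.20800000, 0.28000000, 0.08800000)
m·(v₁−v₀)/dt = (-2.6000, 3.5000, 1.1000)

F = (-2.6000, 3.5000, 1.1000)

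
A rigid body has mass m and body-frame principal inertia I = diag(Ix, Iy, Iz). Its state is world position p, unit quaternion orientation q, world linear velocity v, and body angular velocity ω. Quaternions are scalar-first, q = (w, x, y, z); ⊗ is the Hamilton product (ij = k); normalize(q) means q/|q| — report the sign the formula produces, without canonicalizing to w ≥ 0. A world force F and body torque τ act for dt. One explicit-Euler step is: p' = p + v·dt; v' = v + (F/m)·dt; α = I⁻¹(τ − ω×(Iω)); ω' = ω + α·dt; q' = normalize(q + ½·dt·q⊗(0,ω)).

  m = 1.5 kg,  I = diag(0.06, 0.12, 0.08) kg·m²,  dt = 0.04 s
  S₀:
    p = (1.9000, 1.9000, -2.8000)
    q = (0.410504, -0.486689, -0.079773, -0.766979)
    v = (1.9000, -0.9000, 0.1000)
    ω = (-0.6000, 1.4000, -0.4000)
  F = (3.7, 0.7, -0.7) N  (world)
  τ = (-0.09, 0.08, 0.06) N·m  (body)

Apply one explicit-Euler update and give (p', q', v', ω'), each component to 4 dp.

gyro term ω×Iω = (0.0224, -0.0048, -0.0504)
α = I⁻¹(τ − ω×Iω) = (-1.8733, 0.7067, 1.3800)
ω + α·dt = (-0.6749, 1.4283, -0.3448)
2q̇ = q⊗(0,ω) = (-0.4871228, 0.8593774, 0.8402174, -0.8934300)
updated quaternion q' = (0.4006, -0.4693, -0.0629, -0.7845)
a = (2.4667, 0.4667, -0.4667)
p' = p + v·dt = (1.9760, 1.8640, -2.7960)
new velocity v' = (1.9987, -0.8813, 0.0813)

p' = (1.9760, 1.8640, -2.7960)
q' = (0.4006, -0.4693, -0.0629, -0.7845)
v' = (1.9987, -0.8813, 0.0813)
ω' = (-0.6749, 1.4283, -0.3448)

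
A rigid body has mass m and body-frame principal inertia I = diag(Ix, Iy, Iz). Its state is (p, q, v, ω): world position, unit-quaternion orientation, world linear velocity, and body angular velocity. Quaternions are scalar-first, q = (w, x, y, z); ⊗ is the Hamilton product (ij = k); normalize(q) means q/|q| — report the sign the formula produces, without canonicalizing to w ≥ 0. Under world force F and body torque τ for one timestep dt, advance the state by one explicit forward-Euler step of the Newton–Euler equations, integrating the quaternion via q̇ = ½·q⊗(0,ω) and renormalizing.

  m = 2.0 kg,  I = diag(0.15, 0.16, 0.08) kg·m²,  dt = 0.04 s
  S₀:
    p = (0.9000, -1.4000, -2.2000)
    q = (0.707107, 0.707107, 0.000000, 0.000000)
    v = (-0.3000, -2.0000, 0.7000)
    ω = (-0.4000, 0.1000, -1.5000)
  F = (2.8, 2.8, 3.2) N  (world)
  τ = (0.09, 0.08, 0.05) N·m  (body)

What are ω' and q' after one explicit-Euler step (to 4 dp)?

ω' = (-0.3792, 0.1095, -1.4748)
q' = (0.7124, 0.7011, 0.0226, -0.0198)

precession coupling ω×(Iω) = (0.0120, 0.0420, -0.0004)
(τ − ω×Iω)/I = (0.5200, 0.2375, 0.6300)
new body rate ω' = (-0.3792, 0.1095, -1.4748)
Hamilton product q⊗(0,ω) = (0.2828428, -0.2828428, 1.1313712, -0.9899498)
q' = normalize(q + ½dt·q⊗(0,ω)) = (0.7124, 0.7011, 0.0226, -0.0198)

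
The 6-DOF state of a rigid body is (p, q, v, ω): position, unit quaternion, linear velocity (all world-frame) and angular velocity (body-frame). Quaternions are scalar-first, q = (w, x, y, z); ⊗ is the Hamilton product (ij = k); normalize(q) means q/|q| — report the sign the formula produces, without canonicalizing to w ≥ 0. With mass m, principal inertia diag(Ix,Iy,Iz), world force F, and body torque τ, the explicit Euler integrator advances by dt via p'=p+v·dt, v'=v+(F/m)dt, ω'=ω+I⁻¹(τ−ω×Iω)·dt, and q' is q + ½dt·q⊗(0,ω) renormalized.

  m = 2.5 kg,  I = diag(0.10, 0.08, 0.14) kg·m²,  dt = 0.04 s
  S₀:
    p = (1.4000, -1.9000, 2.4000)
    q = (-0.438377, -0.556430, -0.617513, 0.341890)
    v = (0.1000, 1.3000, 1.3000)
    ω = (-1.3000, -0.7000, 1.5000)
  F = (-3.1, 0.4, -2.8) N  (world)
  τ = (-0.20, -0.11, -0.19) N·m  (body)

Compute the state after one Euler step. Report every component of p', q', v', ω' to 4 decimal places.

precession coupling ω×(Iω) = (-0.0630, 0.0780, -0.0182)
angular accel α = (-1.3700, -2.3500, -1.2271)
ω' = ω + α·dt = (-1.3548, -0.7940, 1.4509)
q⊗(0,ω) = (-1.6684531, -0.1170564, 0.6970519, -1.0708314)
updated quaternion q' = (-0.4713, -0.5583, -0.6030, 0.3202)
a = F/m = (-1.2400, 0.1600, -1.1200)
p + v·dt = (1.4040, -1.8480, 2.4520)
new velocity v' = (0.0504, 1.3064, 1.2552)

p' = (1.4040, -1.8480, 2.4520)
q' = (-0.4713, -0.5583, -0.6030, 0.3202)
v' = (0.0504, 1.3064, 1.2552)
ω' = (-1.3548, -0.7940, 1.4509)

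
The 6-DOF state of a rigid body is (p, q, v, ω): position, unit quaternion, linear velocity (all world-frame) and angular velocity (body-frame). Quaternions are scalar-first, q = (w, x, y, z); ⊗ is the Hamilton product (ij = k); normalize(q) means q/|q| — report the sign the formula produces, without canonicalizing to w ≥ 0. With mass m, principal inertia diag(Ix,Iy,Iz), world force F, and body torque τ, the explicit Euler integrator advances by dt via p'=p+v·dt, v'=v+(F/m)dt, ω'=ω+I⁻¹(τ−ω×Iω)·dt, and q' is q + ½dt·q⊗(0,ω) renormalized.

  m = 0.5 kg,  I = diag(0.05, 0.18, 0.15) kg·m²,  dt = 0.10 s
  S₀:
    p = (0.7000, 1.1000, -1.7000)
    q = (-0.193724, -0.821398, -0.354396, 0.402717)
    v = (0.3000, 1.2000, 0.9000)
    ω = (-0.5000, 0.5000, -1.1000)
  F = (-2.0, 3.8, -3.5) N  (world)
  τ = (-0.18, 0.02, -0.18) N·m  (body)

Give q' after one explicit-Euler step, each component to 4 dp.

q⊗(0,ω) = (0.2094877, 0.2853391, -1.2017583, -0.3748006)
q + ½dt·q⊗(0,ω), renormalized = (-0.1829, -0.8054, -0.4136, 0.3832)

q' = (-0.1829, -0.8054, -0.4136, 0.3832)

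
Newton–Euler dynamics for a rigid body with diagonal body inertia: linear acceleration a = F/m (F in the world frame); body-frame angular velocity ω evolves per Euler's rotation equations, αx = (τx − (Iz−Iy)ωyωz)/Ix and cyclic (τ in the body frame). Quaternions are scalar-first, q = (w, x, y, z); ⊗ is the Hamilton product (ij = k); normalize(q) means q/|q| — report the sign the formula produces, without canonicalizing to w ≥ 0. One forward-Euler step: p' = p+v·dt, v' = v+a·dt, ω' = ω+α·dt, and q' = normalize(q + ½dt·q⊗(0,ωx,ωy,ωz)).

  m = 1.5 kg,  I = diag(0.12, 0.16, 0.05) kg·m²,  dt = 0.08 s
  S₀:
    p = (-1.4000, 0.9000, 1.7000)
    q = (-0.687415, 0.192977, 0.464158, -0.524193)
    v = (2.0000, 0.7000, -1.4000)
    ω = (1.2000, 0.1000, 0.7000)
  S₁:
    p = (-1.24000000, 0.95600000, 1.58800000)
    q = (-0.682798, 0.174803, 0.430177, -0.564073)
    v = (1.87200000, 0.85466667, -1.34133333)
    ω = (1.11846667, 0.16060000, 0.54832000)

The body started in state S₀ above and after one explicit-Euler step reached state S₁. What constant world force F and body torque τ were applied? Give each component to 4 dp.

v₁ − v₀ = (-0.12800000, 0.15466667, 0.05866667)
F = m·Δv/dt = (-2.4000, 2.9000, 1.1000)
rate change Δω = (-0.08153333, 0.06060000, -0.15168000)
ω₀×(Iω₀) = (-0.0077, 0.0588, 0.0048)
I·α + gyro = (-0.1300, 0.1800, -0.0900)

F = (-2.4000, 2.9000, 1.1000)
τ = (-0.1300, 0.1800, -0.0900)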